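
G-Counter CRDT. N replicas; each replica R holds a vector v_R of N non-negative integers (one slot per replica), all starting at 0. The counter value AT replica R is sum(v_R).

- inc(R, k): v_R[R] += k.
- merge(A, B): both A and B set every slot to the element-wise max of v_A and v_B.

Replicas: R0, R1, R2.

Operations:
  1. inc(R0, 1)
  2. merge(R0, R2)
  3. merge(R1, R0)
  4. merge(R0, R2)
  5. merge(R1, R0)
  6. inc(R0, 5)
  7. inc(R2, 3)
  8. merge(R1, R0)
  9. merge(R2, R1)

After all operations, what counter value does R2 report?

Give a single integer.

Answer: 9

Derivation:
Op 1: inc R0 by 1 -> R0=(1,0,0) value=1
Op 2: merge R0<->R2 -> R0=(1,0,0) R2=(1,0,0)
Op 3: merge R1<->R0 -> R1=(1,0,0) R0=(1,0,0)
Op 4: merge R0<->R2 -> R0=(1,0,0) R2=(1,0,0)
Op 5: merge R1<->R0 -> R1=(1,0,0) R0=(1,0,0)
Op 6: inc R0 by 5 -> R0=(6,0,0) value=6
Op 7: inc R2 by 3 -> R2=(1,0,3) value=4
Op 8: merge R1<->R0 -> R1=(6,0,0) R0=(6,0,0)
Op 9: merge R2<->R1 -> R2=(6,0,3) R1=(6,0,3)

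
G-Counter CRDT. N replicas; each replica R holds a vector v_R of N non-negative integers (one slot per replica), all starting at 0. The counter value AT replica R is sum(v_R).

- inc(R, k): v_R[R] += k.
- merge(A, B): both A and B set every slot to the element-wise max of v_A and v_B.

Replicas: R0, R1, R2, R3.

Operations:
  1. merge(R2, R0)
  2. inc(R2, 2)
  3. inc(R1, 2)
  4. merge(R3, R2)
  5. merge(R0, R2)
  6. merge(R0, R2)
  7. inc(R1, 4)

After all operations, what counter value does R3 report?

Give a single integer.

Answer: 2

Derivation:
Op 1: merge R2<->R0 -> R2=(0,0,0,0) R0=(0,0,0,0)
Op 2: inc R2 by 2 -> R2=(0,0,2,0) value=2
Op 3: inc R1 by 2 -> R1=(0,2,0,0) value=2
Op 4: merge R3<->R2 -> R3=(0,0,2,0) R2=(0,0,2,0)
Op 5: merge R0<->R2 -> R0=(0,0,2,0) R2=(0,0,2,0)
Op 6: merge R0<->R2 -> R0=(0,0,2,0) R2=(0,0,2,0)
Op 7: inc R1 by 4 -> R1=(0,6,0,0) value=6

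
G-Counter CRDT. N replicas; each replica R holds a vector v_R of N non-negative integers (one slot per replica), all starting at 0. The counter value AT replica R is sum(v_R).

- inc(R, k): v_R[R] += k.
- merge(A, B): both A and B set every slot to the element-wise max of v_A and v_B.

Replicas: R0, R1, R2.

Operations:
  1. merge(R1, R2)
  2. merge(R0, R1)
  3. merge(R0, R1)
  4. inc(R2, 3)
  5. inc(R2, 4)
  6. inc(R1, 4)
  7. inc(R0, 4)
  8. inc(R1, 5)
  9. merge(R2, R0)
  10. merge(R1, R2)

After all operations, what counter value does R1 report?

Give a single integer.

Answer: 20

Derivation:
Op 1: merge R1<->R2 -> R1=(0,0,0) R2=(0,0,0)
Op 2: merge R0<->R1 -> R0=(0,0,0) R1=(0,0,0)
Op 3: merge R0<->R1 -> R0=(0,0,0) R1=(0,0,0)
Op 4: inc R2 by 3 -> R2=(0,0,3) value=3
Op 5: inc R2 by 4 -> R2=(0,0,7) value=7
Op 6: inc R1 by 4 -> R1=(0,4,0) value=4
Op 7: inc R0 by 4 -> R0=(4,0,0) value=4
Op 8: inc R1 by 5 -> R1=(0,9,0) value=9
Op 9: merge R2<->R0 -> R2=(4,0,7) R0=(4,0,7)
Op 10: merge R1<->R2 -> R1=(4,9,7) R2=(4,9,7)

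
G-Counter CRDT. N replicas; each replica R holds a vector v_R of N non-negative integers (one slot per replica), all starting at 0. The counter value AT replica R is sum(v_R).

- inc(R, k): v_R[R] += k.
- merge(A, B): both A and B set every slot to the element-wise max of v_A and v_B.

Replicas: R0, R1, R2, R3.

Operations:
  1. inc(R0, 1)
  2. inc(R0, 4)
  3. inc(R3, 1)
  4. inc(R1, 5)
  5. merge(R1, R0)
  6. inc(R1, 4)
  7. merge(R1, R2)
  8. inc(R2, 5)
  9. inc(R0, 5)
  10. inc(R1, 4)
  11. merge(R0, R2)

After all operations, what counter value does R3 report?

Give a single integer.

Op 1: inc R0 by 1 -> R0=(1,0,0,0) value=1
Op 2: inc R0 by 4 -> R0=(5,0,0,0) value=5
Op 3: inc R3 by 1 -> R3=(0,0,0,1) value=1
Op 4: inc R1 by 5 -> R1=(0,5,0,0) value=5
Op 5: merge R1<->R0 -> R1=(5,5,0,0) R0=(5,5,0,0)
Op 6: inc R1 by 4 -> R1=(5,9,0,0) value=14
Op 7: merge R1<->R2 -> R1=(5,9,0,0) R2=(5,9,0,0)
Op 8: inc R2 by 5 -> R2=(5,9,5,0) value=19
Op 9: inc R0 by 5 -> R0=(10,5,0,0) value=15
Op 10: inc R1 by 4 -> R1=(5,13,0,0) value=18
Op 11: merge R0<->R2 -> R0=(10,9,5,0) R2=(10,9,5,0)

Answer: 1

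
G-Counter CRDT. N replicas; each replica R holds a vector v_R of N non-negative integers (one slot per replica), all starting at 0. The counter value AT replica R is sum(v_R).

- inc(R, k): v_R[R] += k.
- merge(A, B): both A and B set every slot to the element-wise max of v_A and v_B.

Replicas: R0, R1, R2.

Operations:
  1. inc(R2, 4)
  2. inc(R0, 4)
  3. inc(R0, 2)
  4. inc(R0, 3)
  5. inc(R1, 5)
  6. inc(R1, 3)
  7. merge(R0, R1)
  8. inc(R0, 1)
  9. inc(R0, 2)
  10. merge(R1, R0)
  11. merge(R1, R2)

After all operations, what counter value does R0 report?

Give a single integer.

Op 1: inc R2 by 4 -> R2=(0,0,4) value=4
Op 2: inc R0 by 4 -> R0=(4,0,0) value=4
Op 3: inc R0 by 2 -> R0=(6,0,0) value=6
Op 4: inc R0 by 3 -> R0=(9,0,0) value=9
Op 5: inc R1 by 5 -> R1=(0,5,0) value=5
Op 6: inc R1 by 3 -> R1=(0,8,0) value=8
Op 7: merge R0<->R1 -> R0=(9,8,0) R1=(9,8,0)
Op 8: inc R0 by 1 -> R0=(10,8,0) value=18
Op 9: inc R0 by 2 -> R0=(12,8,0) value=20
Op 10: merge R1<->R0 -> R1=(12,8,0) R0=(12,8,0)
Op 11: merge R1<->R2 -> R1=(12,8,4) R2=(12,8,4)

Answer: 20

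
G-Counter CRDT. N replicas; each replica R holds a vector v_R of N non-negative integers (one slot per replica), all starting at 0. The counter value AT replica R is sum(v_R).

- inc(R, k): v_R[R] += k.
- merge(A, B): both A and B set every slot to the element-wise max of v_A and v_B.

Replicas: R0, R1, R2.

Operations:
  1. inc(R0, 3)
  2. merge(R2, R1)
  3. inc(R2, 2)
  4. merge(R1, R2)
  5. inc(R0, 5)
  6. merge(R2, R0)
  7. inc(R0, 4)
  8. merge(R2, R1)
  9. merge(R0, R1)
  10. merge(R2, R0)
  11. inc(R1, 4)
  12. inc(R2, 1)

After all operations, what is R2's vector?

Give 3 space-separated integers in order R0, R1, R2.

Op 1: inc R0 by 3 -> R0=(3,0,0) value=3
Op 2: merge R2<->R1 -> R2=(0,0,0) R1=(0,0,0)
Op 3: inc R2 by 2 -> R2=(0,0,2) value=2
Op 4: merge R1<->R2 -> R1=(0,0,2) R2=(0,0,2)
Op 5: inc R0 by 5 -> R0=(8,0,0) value=8
Op 6: merge R2<->R0 -> R2=(8,0,2) R0=(8,0,2)
Op 7: inc R0 by 4 -> R0=(12,0,2) value=14
Op 8: merge R2<->R1 -> R2=(8,0,2) R1=(8,0,2)
Op 9: merge R0<->R1 -> R0=(12,0,2) R1=(12,0,2)
Op 10: merge R2<->R0 -> R2=(12,0,2) R0=(12,0,2)
Op 11: inc R1 by 4 -> R1=(12,4,2) value=18
Op 12: inc R2 by 1 -> R2=(12,0,3) value=15

Answer: 12 0 3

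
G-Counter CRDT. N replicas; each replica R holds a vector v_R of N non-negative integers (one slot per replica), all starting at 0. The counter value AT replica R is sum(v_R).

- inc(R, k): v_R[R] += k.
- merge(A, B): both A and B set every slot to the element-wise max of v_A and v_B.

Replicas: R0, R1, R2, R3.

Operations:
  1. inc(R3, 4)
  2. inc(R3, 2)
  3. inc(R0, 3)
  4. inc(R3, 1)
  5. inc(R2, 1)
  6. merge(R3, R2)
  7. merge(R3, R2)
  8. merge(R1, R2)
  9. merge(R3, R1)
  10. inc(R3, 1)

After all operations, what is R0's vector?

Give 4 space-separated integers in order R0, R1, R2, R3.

Op 1: inc R3 by 4 -> R3=(0,0,0,4) value=4
Op 2: inc R3 by 2 -> R3=(0,0,0,6) value=6
Op 3: inc R0 by 3 -> R0=(3,0,0,0) value=3
Op 4: inc R3 by 1 -> R3=(0,0,0,7) value=7
Op 5: inc R2 by 1 -> R2=(0,0,1,0) value=1
Op 6: merge R3<->R2 -> R3=(0,0,1,7) R2=(0,0,1,7)
Op 7: merge R3<->R2 -> R3=(0,0,1,7) R2=(0,0,1,7)
Op 8: merge R1<->R2 -> R1=(0,0,1,7) R2=(0,0,1,7)
Op 9: merge R3<->R1 -> R3=(0,0,1,7) R1=(0,0,1,7)
Op 10: inc R3 by 1 -> R3=(0,0,1,8) value=9

Answer: 3 0 0 0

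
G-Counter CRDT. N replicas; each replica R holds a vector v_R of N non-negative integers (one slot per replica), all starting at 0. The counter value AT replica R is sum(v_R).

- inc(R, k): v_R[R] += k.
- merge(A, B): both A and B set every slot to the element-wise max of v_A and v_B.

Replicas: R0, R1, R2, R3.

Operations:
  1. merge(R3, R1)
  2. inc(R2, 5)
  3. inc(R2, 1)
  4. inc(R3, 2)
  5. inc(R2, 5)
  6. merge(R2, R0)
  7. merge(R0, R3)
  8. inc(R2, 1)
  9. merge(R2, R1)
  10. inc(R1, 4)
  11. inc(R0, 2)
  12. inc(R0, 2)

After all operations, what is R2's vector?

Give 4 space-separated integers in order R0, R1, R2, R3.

Op 1: merge R3<->R1 -> R3=(0,0,0,0) R1=(0,0,0,0)
Op 2: inc R2 by 5 -> R2=(0,0,5,0) value=5
Op 3: inc R2 by 1 -> R2=(0,0,6,0) value=6
Op 4: inc R3 by 2 -> R3=(0,0,0,2) value=2
Op 5: inc R2 by 5 -> R2=(0,0,11,0) value=11
Op 6: merge R2<->R0 -> R2=(0,0,11,0) R0=(0,0,11,0)
Op 7: merge R0<->R3 -> R0=(0,0,11,2) R3=(0,0,11,2)
Op 8: inc R2 by 1 -> R2=(0,0,12,0) value=12
Op 9: merge R2<->R1 -> R2=(0,0,12,0) R1=(0,0,12,0)
Op 10: inc R1 by 4 -> R1=(0,4,12,0) value=16
Op 11: inc R0 by 2 -> R0=(2,0,11,2) value=15
Op 12: inc R0 by 2 -> R0=(4,0,11,2) value=17

Answer: 0 0 12 0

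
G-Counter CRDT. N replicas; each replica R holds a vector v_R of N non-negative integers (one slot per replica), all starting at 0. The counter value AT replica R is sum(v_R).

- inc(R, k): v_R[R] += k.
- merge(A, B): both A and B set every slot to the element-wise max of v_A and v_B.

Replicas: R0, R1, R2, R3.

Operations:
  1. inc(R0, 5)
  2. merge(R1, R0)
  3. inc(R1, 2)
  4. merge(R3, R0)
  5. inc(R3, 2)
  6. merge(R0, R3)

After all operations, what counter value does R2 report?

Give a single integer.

Op 1: inc R0 by 5 -> R0=(5,0,0,0) value=5
Op 2: merge R1<->R0 -> R1=(5,0,0,0) R0=(5,0,0,0)
Op 3: inc R1 by 2 -> R1=(5,2,0,0) value=7
Op 4: merge R3<->R0 -> R3=(5,0,0,0) R0=(5,0,0,0)
Op 5: inc R3 by 2 -> R3=(5,0,0,2) value=7
Op 6: merge R0<->R3 -> R0=(5,0,0,2) R3=(5,0,0,2)

Answer: 0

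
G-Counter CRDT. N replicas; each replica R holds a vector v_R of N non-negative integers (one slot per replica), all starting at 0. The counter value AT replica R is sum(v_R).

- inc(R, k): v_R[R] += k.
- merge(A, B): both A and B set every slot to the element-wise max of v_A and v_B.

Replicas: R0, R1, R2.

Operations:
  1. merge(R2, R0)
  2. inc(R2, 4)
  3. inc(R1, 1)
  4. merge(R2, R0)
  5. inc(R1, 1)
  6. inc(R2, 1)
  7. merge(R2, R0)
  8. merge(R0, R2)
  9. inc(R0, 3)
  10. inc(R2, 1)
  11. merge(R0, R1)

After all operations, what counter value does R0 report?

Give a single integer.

Answer: 10

Derivation:
Op 1: merge R2<->R0 -> R2=(0,0,0) R0=(0,0,0)
Op 2: inc R2 by 4 -> R2=(0,0,4) value=4
Op 3: inc R1 by 1 -> R1=(0,1,0) value=1
Op 4: merge R2<->R0 -> R2=(0,0,4) R0=(0,0,4)
Op 5: inc R1 by 1 -> R1=(0,2,0) value=2
Op 6: inc R2 by 1 -> R2=(0,0,5) value=5
Op 7: merge R2<->R0 -> R2=(0,0,5) R0=(0,0,5)
Op 8: merge R0<->R2 -> R0=(0,0,5) R2=(0,0,5)
Op 9: inc R0 by 3 -> R0=(3,0,5) value=8
Op 10: inc R2 by 1 -> R2=(0,0,6) value=6
Op 11: merge R0<->R1 -> R0=(3,2,5) R1=(3,2,5)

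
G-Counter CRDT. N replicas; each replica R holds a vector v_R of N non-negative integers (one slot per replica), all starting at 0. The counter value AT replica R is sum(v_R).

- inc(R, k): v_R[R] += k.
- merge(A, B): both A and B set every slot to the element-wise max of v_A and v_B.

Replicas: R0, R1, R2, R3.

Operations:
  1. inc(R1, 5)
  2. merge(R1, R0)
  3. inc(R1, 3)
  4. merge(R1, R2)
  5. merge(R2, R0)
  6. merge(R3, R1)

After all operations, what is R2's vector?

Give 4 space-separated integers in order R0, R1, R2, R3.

Op 1: inc R1 by 5 -> R1=(0,5,0,0) value=5
Op 2: merge R1<->R0 -> R1=(0,5,0,0) R0=(0,5,0,0)
Op 3: inc R1 by 3 -> R1=(0,8,0,0) value=8
Op 4: merge R1<->R2 -> R1=(0,8,0,0) R2=(0,8,0,0)
Op 5: merge R2<->R0 -> R2=(0,8,0,0) R0=(0,8,0,0)
Op 6: merge R3<->R1 -> R3=(0,8,0,0) R1=(0,8,0,0)

Answer: 0 8 0 0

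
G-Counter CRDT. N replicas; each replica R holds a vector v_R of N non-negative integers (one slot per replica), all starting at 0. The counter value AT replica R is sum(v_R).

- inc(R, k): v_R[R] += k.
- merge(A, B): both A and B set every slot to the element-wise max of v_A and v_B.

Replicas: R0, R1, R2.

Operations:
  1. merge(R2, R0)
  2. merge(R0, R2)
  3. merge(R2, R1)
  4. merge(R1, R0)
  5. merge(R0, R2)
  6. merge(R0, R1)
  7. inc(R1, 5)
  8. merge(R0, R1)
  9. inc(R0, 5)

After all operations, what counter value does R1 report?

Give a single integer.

Answer: 5

Derivation:
Op 1: merge R2<->R0 -> R2=(0,0,0) R0=(0,0,0)
Op 2: merge R0<->R2 -> R0=(0,0,0) R2=(0,0,0)
Op 3: merge R2<->R1 -> R2=(0,0,0) R1=(0,0,0)
Op 4: merge R1<->R0 -> R1=(0,0,0) R0=(0,0,0)
Op 5: merge R0<->R2 -> R0=(0,0,0) R2=(0,0,0)
Op 6: merge R0<->R1 -> R0=(0,0,0) R1=(0,0,0)
Op 7: inc R1 by 5 -> R1=(0,5,0) value=5
Op 8: merge R0<->R1 -> R0=(0,5,0) R1=(0,5,0)
Op 9: inc R0 by 5 -> R0=(5,5,0) value=10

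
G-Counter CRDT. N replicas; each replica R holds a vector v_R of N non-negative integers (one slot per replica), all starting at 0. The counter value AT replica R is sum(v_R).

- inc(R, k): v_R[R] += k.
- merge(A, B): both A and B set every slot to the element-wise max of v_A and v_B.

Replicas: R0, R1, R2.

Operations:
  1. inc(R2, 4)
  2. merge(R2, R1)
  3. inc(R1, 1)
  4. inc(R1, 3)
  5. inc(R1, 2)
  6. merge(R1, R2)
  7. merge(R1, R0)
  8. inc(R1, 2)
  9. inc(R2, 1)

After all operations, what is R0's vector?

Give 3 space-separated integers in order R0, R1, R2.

Answer: 0 6 4

Derivation:
Op 1: inc R2 by 4 -> R2=(0,0,4) value=4
Op 2: merge R2<->R1 -> R2=(0,0,4) R1=(0,0,4)
Op 3: inc R1 by 1 -> R1=(0,1,4) value=5
Op 4: inc R1 by 3 -> R1=(0,4,4) value=8
Op 5: inc R1 by 2 -> R1=(0,6,4) value=10
Op 6: merge R1<->R2 -> R1=(0,6,4) R2=(0,6,4)
Op 7: merge R1<->R0 -> R1=(0,6,4) R0=(0,6,4)
Op 8: inc R1 by 2 -> R1=(0,8,4) value=12
Op 9: inc R2 by 1 -> R2=(0,6,5) value=11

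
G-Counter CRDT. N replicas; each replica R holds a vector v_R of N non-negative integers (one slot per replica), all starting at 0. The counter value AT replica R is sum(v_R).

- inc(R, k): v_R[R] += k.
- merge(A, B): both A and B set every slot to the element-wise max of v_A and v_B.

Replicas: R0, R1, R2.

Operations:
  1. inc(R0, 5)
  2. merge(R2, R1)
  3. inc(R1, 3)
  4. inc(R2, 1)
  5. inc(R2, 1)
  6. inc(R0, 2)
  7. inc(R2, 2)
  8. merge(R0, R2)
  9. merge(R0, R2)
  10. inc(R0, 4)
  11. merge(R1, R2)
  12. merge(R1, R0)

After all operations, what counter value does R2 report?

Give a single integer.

Op 1: inc R0 by 5 -> R0=(5,0,0) value=5
Op 2: merge R2<->R1 -> R2=(0,0,0) R1=(0,0,0)
Op 3: inc R1 by 3 -> R1=(0,3,0) value=3
Op 4: inc R2 by 1 -> R2=(0,0,1) value=1
Op 5: inc R2 by 1 -> R2=(0,0,2) value=2
Op 6: inc R0 by 2 -> R0=(7,0,0) value=7
Op 7: inc R2 by 2 -> R2=(0,0,4) value=4
Op 8: merge R0<->R2 -> R0=(7,0,4) R2=(7,0,4)
Op 9: merge R0<->R2 -> R0=(7,0,4) R2=(7,0,4)
Op 10: inc R0 by 4 -> R0=(11,0,4) value=15
Op 11: merge R1<->R2 -> R1=(7,3,4) R2=(7,3,4)
Op 12: merge R1<->R0 -> R1=(11,3,4) R0=(11,3,4)

Answer: 14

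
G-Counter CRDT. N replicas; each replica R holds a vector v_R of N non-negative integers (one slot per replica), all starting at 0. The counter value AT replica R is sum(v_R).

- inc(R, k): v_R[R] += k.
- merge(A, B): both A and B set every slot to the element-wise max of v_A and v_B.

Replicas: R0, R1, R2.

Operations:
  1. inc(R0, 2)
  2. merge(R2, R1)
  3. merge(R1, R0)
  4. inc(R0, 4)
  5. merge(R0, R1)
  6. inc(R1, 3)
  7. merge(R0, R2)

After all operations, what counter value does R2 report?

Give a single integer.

Answer: 6

Derivation:
Op 1: inc R0 by 2 -> R0=(2,0,0) value=2
Op 2: merge R2<->R1 -> R2=(0,0,0) R1=(0,0,0)
Op 3: merge R1<->R0 -> R1=(2,0,0) R0=(2,0,0)
Op 4: inc R0 by 4 -> R0=(6,0,0) value=6
Op 5: merge R0<->R1 -> R0=(6,0,0) R1=(6,0,0)
Op 6: inc R1 by 3 -> R1=(6,3,0) value=9
Op 7: merge R0<->R2 -> R0=(6,0,0) R2=(6,0,0)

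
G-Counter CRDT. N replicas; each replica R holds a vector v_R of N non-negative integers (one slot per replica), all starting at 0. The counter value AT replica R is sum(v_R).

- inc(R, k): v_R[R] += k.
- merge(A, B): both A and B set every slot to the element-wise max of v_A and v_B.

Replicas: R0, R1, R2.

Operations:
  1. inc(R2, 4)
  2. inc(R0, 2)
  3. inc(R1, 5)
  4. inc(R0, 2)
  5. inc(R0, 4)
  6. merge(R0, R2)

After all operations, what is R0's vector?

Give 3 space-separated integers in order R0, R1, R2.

Answer: 8 0 4

Derivation:
Op 1: inc R2 by 4 -> R2=(0,0,4) value=4
Op 2: inc R0 by 2 -> R0=(2,0,0) value=2
Op 3: inc R1 by 5 -> R1=(0,5,0) value=5
Op 4: inc R0 by 2 -> R0=(4,0,0) value=4
Op 5: inc R0 by 4 -> R0=(8,0,0) value=8
Op 6: merge R0<->R2 -> R0=(8,0,4) R2=(8,0,4)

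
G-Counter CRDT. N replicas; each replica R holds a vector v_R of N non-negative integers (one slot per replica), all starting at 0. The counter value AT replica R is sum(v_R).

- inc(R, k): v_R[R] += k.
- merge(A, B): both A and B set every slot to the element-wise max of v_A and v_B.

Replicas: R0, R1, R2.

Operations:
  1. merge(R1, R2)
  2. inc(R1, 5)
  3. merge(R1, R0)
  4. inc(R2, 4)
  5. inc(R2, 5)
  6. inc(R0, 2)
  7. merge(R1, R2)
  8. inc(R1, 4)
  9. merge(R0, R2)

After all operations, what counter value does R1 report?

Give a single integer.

Answer: 18

Derivation:
Op 1: merge R1<->R2 -> R1=(0,0,0) R2=(0,0,0)
Op 2: inc R1 by 5 -> R1=(0,5,0) value=5
Op 3: merge R1<->R0 -> R1=(0,5,0) R0=(0,5,0)
Op 4: inc R2 by 4 -> R2=(0,0,4) value=4
Op 5: inc R2 by 5 -> R2=(0,0,9) value=9
Op 6: inc R0 by 2 -> R0=(2,5,0) value=7
Op 7: merge R1<->R2 -> R1=(0,5,9) R2=(0,5,9)
Op 8: inc R1 by 4 -> R1=(0,9,9) value=18
Op 9: merge R0<->R2 -> R0=(2,5,9) R2=(2,5,9)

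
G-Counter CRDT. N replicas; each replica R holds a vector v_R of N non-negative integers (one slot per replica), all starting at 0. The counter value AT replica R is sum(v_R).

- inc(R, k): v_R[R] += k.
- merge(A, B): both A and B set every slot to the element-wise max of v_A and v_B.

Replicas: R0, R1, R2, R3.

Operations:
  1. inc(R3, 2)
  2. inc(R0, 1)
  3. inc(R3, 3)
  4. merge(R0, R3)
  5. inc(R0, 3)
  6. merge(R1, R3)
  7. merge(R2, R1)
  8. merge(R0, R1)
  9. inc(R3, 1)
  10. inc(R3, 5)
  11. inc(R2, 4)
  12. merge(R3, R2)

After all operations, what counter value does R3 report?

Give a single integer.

Answer: 16

Derivation:
Op 1: inc R3 by 2 -> R3=(0,0,0,2) value=2
Op 2: inc R0 by 1 -> R0=(1,0,0,0) value=1
Op 3: inc R3 by 3 -> R3=(0,0,0,5) value=5
Op 4: merge R0<->R3 -> R0=(1,0,0,5) R3=(1,0,0,5)
Op 5: inc R0 by 3 -> R0=(4,0,0,5) value=9
Op 6: merge R1<->R3 -> R1=(1,0,0,5) R3=(1,0,0,5)
Op 7: merge R2<->R1 -> R2=(1,0,0,5) R1=(1,0,0,5)
Op 8: merge R0<->R1 -> R0=(4,0,0,5) R1=(4,0,0,5)
Op 9: inc R3 by 1 -> R3=(1,0,0,6) value=7
Op 10: inc R3 by 5 -> R3=(1,0,0,11) value=12
Op 11: inc R2 by 4 -> R2=(1,0,4,5) value=10
Op 12: merge R3<->R2 -> R3=(1,0,4,11) R2=(1,0,4,11)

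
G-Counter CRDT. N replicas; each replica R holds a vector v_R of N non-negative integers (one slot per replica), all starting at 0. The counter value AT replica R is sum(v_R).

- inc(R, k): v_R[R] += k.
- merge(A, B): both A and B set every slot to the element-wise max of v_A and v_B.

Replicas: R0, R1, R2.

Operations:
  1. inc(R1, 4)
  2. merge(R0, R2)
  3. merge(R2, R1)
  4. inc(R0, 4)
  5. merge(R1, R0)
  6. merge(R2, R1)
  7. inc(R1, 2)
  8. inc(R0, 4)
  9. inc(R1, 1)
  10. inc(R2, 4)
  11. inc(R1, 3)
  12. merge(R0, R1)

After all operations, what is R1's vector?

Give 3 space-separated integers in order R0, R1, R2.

Op 1: inc R1 by 4 -> R1=(0,4,0) value=4
Op 2: merge R0<->R2 -> R0=(0,0,0) R2=(0,0,0)
Op 3: merge R2<->R1 -> R2=(0,4,0) R1=(0,4,0)
Op 4: inc R0 by 4 -> R0=(4,0,0) value=4
Op 5: merge R1<->R0 -> R1=(4,4,0) R0=(4,4,0)
Op 6: merge R2<->R1 -> R2=(4,4,0) R1=(4,4,0)
Op 7: inc R1 by 2 -> R1=(4,6,0) value=10
Op 8: inc R0 by 4 -> R0=(8,4,0) value=12
Op 9: inc R1 by 1 -> R1=(4,7,0) value=11
Op 10: inc R2 by 4 -> R2=(4,4,4) value=12
Op 11: inc R1 by 3 -> R1=(4,10,0) value=14
Op 12: merge R0<->R1 -> R0=(8,10,0) R1=(8,10,0)

Answer: 8 10 0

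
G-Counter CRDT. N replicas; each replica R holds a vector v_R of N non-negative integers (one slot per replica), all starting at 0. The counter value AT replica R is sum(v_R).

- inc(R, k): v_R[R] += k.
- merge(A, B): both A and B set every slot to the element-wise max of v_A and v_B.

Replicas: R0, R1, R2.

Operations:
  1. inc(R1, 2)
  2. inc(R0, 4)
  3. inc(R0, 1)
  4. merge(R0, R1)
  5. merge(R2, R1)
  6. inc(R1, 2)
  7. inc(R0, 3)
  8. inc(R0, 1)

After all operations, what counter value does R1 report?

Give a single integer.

Op 1: inc R1 by 2 -> R1=(0,2,0) value=2
Op 2: inc R0 by 4 -> R0=(4,0,0) value=4
Op 3: inc R0 by 1 -> R0=(5,0,0) value=5
Op 4: merge R0<->R1 -> R0=(5,2,0) R1=(5,2,0)
Op 5: merge R2<->R1 -> R2=(5,2,0) R1=(5,2,0)
Op 6: inc R1 by 2 -> R1=(5,4,0) value=9
Op 7: inc R0 by 3 -> R0=(8,2,0) value=10
Op 8: inc R0 by 1 -> R0=(9,2,0) value=11

Answer: 9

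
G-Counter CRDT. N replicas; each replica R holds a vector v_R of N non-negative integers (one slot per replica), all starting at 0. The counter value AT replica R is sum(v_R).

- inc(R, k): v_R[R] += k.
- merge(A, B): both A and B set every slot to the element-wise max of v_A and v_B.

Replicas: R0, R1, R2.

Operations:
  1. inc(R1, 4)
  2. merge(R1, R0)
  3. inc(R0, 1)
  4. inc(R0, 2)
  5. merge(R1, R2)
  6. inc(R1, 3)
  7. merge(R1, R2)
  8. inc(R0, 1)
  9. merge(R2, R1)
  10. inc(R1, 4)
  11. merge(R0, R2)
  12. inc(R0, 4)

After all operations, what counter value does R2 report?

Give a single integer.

Answer: 11

Derivation:
Op 1: inc R1 by 4 -> R1=(0,4,0) value=4
Op 2: merge R1<->R0 -> R1=(0,4,0) R0=(0,4,0)
Op 3: inc R0 by 1 -> R0=(1,4,0) value=5
Op 4: inc R0 by 2 -> R0=(3,4,0) value=7
Op 5: merge R1<->R2 -> R1=(0,4,0) R2=(0,4,0)
Op 6: inc R1 by 3 -> R1=(0,7,0) value=7
Op 7: merge R1<->R2 -> R1=(0,7,0) R2=(0,7,0)
Op 8: inc R0 by 1 -> R0=(4,4,0) value=8
Op 9: merge R2<->R1 -> R2=(0,7,0) R1=(0,7,0)
Op 10: inc R1 by 4 -> R1=(0,11,0) value=11
Op 11: merge R0<->R2 -> R0=(4,7,0) R2=(4,7,0)
Op 12: inc R0 by 4 -> R0=(8,7,0) value=15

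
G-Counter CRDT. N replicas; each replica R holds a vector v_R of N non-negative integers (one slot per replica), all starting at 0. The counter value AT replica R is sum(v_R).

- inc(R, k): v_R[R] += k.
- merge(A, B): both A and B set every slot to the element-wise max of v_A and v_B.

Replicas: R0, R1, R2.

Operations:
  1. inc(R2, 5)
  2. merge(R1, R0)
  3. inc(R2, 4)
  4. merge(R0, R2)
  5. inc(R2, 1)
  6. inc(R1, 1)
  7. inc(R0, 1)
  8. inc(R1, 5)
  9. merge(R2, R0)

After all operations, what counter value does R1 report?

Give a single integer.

Op 1: inc R2 by 5 -> R2=(0,0,5) value=5
Op 2: merge R1<->R0 -> R1=(0,0,0) R0=(0,0,0)
Op 3: inc R2 by 4 -> R2=(0,0,9) value=9
Op 4: merge R0<->R2 -> R0=(0,0,9) R2=(0,0,9)
Op 5: inc R2 by 1 -> R2=(0,0,10) value=10
Op 6: inc R1 by 1 -> R1=(0,1,0) value=1
Op 7: inc R0 by 1 -> R0=(1,0,9) value=10
Op 8: inc R1 by 5 -> R1=(0,6,0) value=6
Op 9: merge R2<->R0 -> R2=(1,0,10) R0=(1,0,10)

Answer: 6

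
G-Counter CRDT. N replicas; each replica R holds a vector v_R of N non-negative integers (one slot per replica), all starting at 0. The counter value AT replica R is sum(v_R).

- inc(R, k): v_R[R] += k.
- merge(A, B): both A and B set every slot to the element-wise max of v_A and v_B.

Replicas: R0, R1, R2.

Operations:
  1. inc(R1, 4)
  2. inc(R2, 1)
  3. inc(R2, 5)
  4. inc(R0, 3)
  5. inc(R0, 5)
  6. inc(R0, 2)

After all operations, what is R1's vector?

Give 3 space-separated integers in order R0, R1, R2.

Answer: 0 4 0

Derivation:
Op 1: inc R1 by 4 -> R1=(0,4,0) value=4
Op 2: inc R2 by 1 -> R2=(0,0,1) value=1
Op 3: inc R2 by 5 -> R2=(0,0,6) value=6
Op 4: inc R0 by 3 -> R0=(3,0,0) value=3
Op 5: inc R0 by 5 -> R0=(8,0,0) value=8
Op 6: inc R0 by 2 -> R0=(10,0,0) value=10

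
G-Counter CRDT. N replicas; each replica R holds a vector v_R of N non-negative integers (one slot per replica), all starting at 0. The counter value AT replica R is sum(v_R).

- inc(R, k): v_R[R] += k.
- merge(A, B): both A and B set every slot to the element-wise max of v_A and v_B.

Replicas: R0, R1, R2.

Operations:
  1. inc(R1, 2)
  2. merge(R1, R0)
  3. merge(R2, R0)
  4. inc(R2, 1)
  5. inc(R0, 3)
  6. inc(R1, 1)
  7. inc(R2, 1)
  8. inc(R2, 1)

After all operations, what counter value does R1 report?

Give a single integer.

Answer: 3

Derivation:
Op 1: inc R1 by 2 -> R1=(0,2,0) value=2
Op 2: merge R1<->R0 -> R1=(0,2,0) R0=(0,2,0)
Op 3: merge R2<->R0 -> R2=(0,2,0) R0=(0,2,0)
Op 4: inc R2 by 1 -> R2=(0,2,1) value=3
Op 5: inc R0 by 3 -> R0=(3,2,0) value=5
Op 6: inc R1 by 1 -> R1=(0,3,0) value=3
Op 7: inc R2 by 1 -> R2=(0,2,2) value=4
Op 8: inc R2 by 1 -> R2=(0,2,3) value=5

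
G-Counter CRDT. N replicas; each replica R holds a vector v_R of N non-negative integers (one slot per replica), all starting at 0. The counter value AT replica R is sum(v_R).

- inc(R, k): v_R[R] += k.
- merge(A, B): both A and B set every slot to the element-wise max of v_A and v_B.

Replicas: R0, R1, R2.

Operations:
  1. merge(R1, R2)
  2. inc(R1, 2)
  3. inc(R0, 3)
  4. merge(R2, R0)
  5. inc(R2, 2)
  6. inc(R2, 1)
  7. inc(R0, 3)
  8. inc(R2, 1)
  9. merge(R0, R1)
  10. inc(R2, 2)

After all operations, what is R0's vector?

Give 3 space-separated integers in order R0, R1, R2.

Answer: 6 2 0

Derivation:
Op 1: merge R1<->R2 -> R1=(0,0,0) R2=(0,0,0)
Op 2: inc R1 by 2 -> R1=(0,2,0) value=2
Op 3: inc R0 by 3 -> R0=(3,0,0) value=3
Op 4: merge R2<->R0 -> R2=(3,0,0) R0=(3,0,0)
Op 5: inc R2 by 2 -> R2=(3,0,2) value=5
Op 6: inc R2 by 1 -> R2=(3,0,3) value=6
Op 7: inc R0 by 3 -> R0=(6,0,0) value=6
Op 8: inc R2 by 1 -> R2=(3,0,4) value=7
Op 9: merge R0<->R1 -> R0=(6,2,0) R1=(6,2,0)
Op 10: inc R2 by 2 -> R2=(3,0,6) value=9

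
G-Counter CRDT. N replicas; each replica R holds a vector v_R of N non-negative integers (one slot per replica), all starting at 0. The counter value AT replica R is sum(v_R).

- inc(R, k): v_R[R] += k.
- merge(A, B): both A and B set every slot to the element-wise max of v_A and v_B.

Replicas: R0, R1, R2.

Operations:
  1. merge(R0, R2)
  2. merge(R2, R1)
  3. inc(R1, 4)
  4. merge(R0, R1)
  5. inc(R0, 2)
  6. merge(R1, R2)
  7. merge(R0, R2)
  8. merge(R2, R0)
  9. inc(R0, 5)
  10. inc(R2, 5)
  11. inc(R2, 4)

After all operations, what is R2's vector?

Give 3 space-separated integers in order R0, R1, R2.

Op 1: merge R0<->R2 -> R0=(0,0,0) R2=(0,0,0)
Op 2: merge R2<->R1 -> R2=(0,0,0) R1=(0,0,0)
Op 3: inc R1 by 4 -> R1=(0,4,0) value=4
Op 4: merge R0<->R1 -> R0=(0,4,0) R1=(0,4,0)
Op 5: inc R0 by 2 -> R0=(2,4,0) value=6
Op 6: merge R1<->R2 -> R1=(0,4,0) R2=(0,4,0)
Op 7: merge R0<->R2 -> R0=(2,4,0) R2=(2,4,0)
Op 8: merge R2<->R0 -> R2=(2,4,0) R0=(2,4,0)
Op 9: inc R0 by 5 -> R0=(7,4,0) value=11
Op 10: inc R2 by 5 -> R2=(2,4,5) value=11
Op 11: inc R2 by 4 -> R2=(2,4,9) value=15

Answer: 2 4 9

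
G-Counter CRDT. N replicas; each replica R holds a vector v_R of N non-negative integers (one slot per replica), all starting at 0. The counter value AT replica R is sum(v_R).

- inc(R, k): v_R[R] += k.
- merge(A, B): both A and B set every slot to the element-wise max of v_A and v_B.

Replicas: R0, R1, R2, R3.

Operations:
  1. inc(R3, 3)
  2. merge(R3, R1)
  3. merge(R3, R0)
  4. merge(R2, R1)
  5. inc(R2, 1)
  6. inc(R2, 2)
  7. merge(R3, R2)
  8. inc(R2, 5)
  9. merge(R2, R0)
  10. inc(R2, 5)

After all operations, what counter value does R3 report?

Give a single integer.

Answer: 6

Derivation:
Op 1: inc R3 by 3 -> R3=(0,0,0,3) value=3
Op 2: merge R3<->R1 -> R3=(0,0,0,3) R1=(0,0,0,3)
Op 3: merge R3<->R0 -> R3=(0,0,0,3) R0=(0,0,0,3)
Op 4: merge R2<->R1 -> R2=(0,0,0,3) R1=(0,0,0,3)
Op 5: inc R2 by 1 -> R2=(0,0,1,3) value=4
Op 6: inc R2 by 2 -> R2=(0,0,3,3) value=6
Op 7: merge R3<->R2 -> R3=(0,0,3,3) R2=(0,0,3,3)
Op 8: inc R2 by 5 -> R2=(0,0,8,3) value=11
Op 9: merge R2<->R0 -> R2=(0,0,8,3) R0=(0,0,8,3)
Op 10: inc R2 by 5 -> R2=(0,0,13,3) value=16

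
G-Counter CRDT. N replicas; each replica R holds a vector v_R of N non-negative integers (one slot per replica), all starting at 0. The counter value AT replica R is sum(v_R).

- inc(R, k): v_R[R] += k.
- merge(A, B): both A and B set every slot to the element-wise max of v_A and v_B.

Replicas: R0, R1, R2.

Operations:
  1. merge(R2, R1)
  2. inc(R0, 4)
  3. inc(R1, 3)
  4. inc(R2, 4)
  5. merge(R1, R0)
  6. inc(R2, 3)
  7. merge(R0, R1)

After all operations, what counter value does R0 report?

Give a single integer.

Answer: 7

Derivation:
Op 1: merge R2<->R1 -> R2=(0,0,0) R1=(0,0,0)
Op 2: inc R0 by 4 -> R0=(4,0,0) value=4
Op 3: inc R1 by 3 -> R1=(0,3,0) value=3
Op 4: inc R2 by 4 -> R2=(0,0,4) value=4
Op 5: merge R1<->R0 -> R1=(4,3,0) R0=(4,3,0)
Op 6: inc R2 by 3 -> R2=(0,0,7) value=7
Op 7: merge R0<->R1 -> R0=(4,3,0) R1=(4,3,0)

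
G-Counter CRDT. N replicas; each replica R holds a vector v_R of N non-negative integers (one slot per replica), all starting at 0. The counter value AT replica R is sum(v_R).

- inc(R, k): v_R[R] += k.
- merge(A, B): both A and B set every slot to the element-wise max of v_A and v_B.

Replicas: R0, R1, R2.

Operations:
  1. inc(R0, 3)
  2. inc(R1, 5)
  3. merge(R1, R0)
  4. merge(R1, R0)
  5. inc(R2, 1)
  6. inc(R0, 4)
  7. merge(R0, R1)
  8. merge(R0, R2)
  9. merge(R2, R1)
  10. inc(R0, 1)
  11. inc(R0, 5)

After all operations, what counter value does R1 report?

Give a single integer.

Answer: 13

Derivation:
Op 1: inc R0 by 3 -> R0=(3,0,0) value=3
Op 2: inc R1 by 5 -> R1=(0,5,0) value=5
Op 3: merge R1<->R0 -> R1=(3,5,0) R0=(3,5,0)
Op 4: merge R1<->R0 -> R1=(3,5,0) R0=(3,5,0)
Op 5: inc R2 by 1 -> R2=(0,0,1) value=1
Op 6: inc R0 by 4 -> R0=(7,5,0) value=12
Op 7: merge R0<->R1 -> R0=(7,5,0) R1=(7,5,0)
Op 8: merge R0<->R2 -> R0=(7,5,1) R2=(7,5,1)
Op 9: merge R2<->R1 -> R2=(7,5,1) R1=(7,5,1)
Op 10: inc R0 by 1 -> R0=(8,5,1) value=14
Op 11: inc R0 by 5 -> R0=(13,5,1) value=19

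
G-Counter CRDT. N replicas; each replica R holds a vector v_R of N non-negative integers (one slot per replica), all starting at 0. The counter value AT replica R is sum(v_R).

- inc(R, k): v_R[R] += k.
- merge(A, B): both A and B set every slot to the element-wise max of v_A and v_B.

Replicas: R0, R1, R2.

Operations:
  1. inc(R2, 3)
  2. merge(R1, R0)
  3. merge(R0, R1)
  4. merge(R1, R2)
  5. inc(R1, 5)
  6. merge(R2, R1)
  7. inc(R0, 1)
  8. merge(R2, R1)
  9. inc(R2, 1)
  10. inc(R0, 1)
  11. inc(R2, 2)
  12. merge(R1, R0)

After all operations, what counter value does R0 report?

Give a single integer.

Op 1: inc R2 by 3 -> R2=(0,0,3) value=3
Op 2: merge R1<->R0 -> R1=(0,0,0) R0=(0,0,0)
Op 3: merge R0<->R1 -> R0=(0,0,0) R1=(0,0,0)
Op 4: merge R1<->R2 -> R1=(0,0,3) R2=(0,0,3)
Op 5: inc R1 by 5 -> R1=(0,5,3) value=8
Op 6: merge R2<->R1 -> R2=(0,5,3) R1=(0,5,3)
Op 7: inc R0 by 1 -> R0=(1,0,0) value=1
Op 8: merge R2<->R1 -> R2=(0,5,3) R1=(0,5,3)
Op 9: inc R2 by 1 -> R2=(0,5,4) value=9
Op 10: inc R0 by 1 -> R0=(2,0,0) value=2
Op 11: inc R2 by 2 -> R2=(0,5,6) value=11
Op 12: merge R1<->R0 -> R1=(2,5,3) R0=(2,5,3)

Answer: 10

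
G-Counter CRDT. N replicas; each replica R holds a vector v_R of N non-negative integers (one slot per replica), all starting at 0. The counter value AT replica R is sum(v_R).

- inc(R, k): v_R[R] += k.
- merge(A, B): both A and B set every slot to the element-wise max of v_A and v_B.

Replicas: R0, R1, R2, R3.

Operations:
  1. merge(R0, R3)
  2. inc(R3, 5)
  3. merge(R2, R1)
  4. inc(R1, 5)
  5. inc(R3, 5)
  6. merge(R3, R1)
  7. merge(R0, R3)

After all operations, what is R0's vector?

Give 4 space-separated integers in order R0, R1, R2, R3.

Op 1: merge R0<->R3 -> R0=(0,0,0,0) R3=(0,0,0,0)
Op 2: inc R3 by 5 -> R3=(0,0,0,5) value=5
Op 3: merge R2<->R1 -> R2=(0,0,0,0) R1=(0,0,0,0)
Op 4: inc R1 by 5 -> R1=(0,5,0,0) value=5
Op 5: inc R3 by 5 -> R3=(0,0,0,10) value=10
Op 6: merge R3<->R1 -> R3=(0,5,0,10) R1=(0,5,0,10)
Op 7: merge R0<->R3 -> R0=(0,5,0,10) R3=(0,5,0,10)

Answer: 0 5 0 10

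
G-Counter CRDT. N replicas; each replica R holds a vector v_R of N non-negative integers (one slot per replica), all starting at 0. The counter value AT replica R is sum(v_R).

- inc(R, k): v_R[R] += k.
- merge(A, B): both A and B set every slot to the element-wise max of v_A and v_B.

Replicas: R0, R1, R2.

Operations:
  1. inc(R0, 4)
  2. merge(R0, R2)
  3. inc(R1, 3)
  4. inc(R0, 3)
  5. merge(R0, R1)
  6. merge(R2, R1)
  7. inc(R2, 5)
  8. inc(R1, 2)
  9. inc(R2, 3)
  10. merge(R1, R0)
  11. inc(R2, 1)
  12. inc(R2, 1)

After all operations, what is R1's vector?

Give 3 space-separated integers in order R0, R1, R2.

Op 1: inc R0 by 4 -> R0=(4,0,0) value=4
Op 2: merge R0<->R2 -> R0=(4,0,0) R2=(4,0,0)
Op 3: inc R1 by 3 -> R1=(0,3,0) value=3
Op 4: inc R0 by 3 -> R0=(7,0,0) value=7
Op 5: merge R0<->R1 -> R0=(7,3,0) R1=(7,3,0)
Op 6: merge R2<->R1 -> R2=(7,3,0) R1=(7,3,0)
Op 7: inc R2 by 5 -> R2=(7,3,5) value=15
Op 8: inc R1 by 2 -> R1=(7,5,0) value=12
Op 9: inc R2 by 3 -> R2=(7,3,8) value=18
Op 10: merge R1<->R0 -> R1=(7,5,0) R0=(7,5,0)
Op 11: inc R2 by 1 -> R2=(7,3,9) value=19
Op 12: inc R2 by 1 -> R2=(7,3,10) value=20

Answer: 7 5 0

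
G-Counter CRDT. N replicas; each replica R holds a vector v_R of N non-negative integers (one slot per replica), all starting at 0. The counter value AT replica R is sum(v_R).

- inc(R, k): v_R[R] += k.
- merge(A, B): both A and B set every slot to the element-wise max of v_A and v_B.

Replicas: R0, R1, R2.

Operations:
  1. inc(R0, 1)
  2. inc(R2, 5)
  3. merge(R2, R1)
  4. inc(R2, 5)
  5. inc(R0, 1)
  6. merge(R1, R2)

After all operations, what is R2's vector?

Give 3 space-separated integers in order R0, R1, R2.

Answer: 0 0 10

Derivation:
Op 1: inc R0 by 1 -> R0=(1,0,0) value=1
Op 2: inc R2 by 5 -> R2=(0,0,5) value=5
Op 3: merge R2<->R1 -> R2=(0,0,5) R1=(0,0,5)
Op 4: inc R2 by 5 -> R2=(0,0,10) value=10
Op 5: inc R0 by 1 -> R0=(2,0,0) value=2
Op 6: merge R1<->R2 -> R1=(0,0,10) R2=(0,0,10)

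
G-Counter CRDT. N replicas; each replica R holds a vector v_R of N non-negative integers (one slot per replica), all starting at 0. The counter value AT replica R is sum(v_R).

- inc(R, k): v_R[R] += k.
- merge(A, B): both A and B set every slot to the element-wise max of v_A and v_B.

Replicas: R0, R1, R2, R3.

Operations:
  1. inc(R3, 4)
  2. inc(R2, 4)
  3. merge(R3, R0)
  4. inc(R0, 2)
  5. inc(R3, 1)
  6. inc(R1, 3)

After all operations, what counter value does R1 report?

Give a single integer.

Op 1: inc R3 by 4 -> R3=(0,0,0,4) value=4
Op 2: inc R2 by 4 -> R2=(0,0,4,0) value=4
Op 3: merge R3<->R0 -> R3=(0,0,0,4) R0=(0,0,0,4)
Op 4: inc R0 by 2 -> R0=(2,0,0,4) value=6
Op 5: inc R3 by 1 -> R3=(0,0,0,5) value=5
Op 6: inc R1 by 3 -> R1=(0,3,0,0) value=3

Answer: 3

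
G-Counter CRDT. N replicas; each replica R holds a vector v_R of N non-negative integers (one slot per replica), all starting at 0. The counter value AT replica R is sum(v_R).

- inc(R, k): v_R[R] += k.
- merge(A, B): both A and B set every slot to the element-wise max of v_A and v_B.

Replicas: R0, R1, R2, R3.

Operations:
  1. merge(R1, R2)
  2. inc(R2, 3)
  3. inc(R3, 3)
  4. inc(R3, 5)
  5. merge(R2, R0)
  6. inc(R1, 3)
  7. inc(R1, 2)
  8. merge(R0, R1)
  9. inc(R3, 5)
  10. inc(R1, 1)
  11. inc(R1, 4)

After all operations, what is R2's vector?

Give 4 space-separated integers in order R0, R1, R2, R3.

Op 1: merge R1<->R2 -> R1=(0,0,0,0) R2=(0,0,0,0)
Op 2: inc R2 by 3 -> R2=(0,0,3,0) value=3
Op 3: inc R3 by 3 -> R3=(0,0,0,3) value=3
Op 4: inc R3 by 5 -> R3=(0,0,0,8) value=8
Op 5: merge R2<->R0 -> R2=(0,0,3,0) R0=(0,0,3,0)
Op 6: inc R1 by 3 -> R1=(0,3,0,0) value=3
Op 7: inc R1 by 2 -> R1=(0,5,0,0) value=5
Op 8: merge R0<->R1 -> R0=(0,5,3,0) R1=(0,5,3,0)
Op 9: inc R3 by 5 -> R3=(0,0,0,13) value=13
Op 10: inc R1 by 1 -> R1=(0,6,3,0) value=9
Op 11: inc R1 by 4 -> R1=(0,10,3,0) value=13

Answer: 0 0 3 0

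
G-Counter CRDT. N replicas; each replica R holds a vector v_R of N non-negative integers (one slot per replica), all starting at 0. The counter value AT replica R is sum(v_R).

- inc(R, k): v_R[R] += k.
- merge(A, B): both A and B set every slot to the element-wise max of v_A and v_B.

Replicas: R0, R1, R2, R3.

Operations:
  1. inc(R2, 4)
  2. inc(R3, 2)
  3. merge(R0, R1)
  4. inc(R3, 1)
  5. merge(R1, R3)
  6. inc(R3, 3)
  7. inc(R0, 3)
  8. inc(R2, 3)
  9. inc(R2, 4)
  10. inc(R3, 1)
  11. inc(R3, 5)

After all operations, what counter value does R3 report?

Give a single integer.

Op 1: inc R2 by 4 -> R2=(0,0,4,0) value=4
Op 2: inc R3 by 2 -> R3=(0,0,0,2) value=2
Op 3: merge R0<->R1 -> R0=(0,0,0,0) R1=(0,0,0,0)
Op 4: inc R3 by 1 -> R3=(0,0,0,3) value=3
Op 5: merge R1<->R3 -> R1=(0,0,0,3) R3=(0,0,0,3)
Op 6: inc R3 by 3 -> R3=(0,0,0,6) value=6
Op 7: inc R0 by 3 -> R0=(3,0,0,0) value=3
Op 8: inc R2 by 3 -> R2=(0,0,7,0) value=7
Op 9: inc R2 by 4 -> R2=(0,0,11,0) value=11
Op 10: inc R3 by 1 -> R3=(0,0,0,7) value=7
Op 11: inc R3 by 5 -> R3=(0,0,0,12) value=12

Answer: 12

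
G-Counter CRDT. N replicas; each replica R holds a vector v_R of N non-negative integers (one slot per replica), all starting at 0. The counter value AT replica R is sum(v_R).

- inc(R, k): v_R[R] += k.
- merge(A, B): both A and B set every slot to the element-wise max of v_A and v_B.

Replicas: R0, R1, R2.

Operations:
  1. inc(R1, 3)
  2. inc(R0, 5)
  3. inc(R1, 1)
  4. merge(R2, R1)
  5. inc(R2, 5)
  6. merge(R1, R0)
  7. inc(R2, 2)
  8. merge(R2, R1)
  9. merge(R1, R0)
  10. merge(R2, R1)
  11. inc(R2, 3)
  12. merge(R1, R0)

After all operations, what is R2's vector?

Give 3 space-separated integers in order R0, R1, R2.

Op 1: inc R1 by 3 -> R1=(0,3,0) value=3
Op 2: inc R0 by 5 -> R0=(5,0,0) value=5
Op 3: inc R1 by 1 -> R1=(0,4,0) value=4
Op 4: merge R2<->R1 -> R2=(0,4,0) R1=(0,4,0)
Op 5: inc R2 by 5 -> R2=(0,4,5) value=9
Op 6: merge R1<->R0 -> R1=(5,4,0) R0=(5,4,0)
Op 7: inc R2 by 2 -> R2=(0,4,7) value=11
Op 8: merge R2<->R1 -> R2=(5,4,7) R1=(5,4,7)
Op 9: merge R1<->R0 -> R1=(5,4,7) R0=(5,4,7)
Op 10: merge R2<->R1 -> R2=(5,4,7) R1=(5,4,7)
Op 11: inc R2 by 3 -> R2=(5,4,10) value=19
Op 12: merge R1<->R0 -> R1=(5,4,7) R0=(5,4,7)

Answer: 5 4 10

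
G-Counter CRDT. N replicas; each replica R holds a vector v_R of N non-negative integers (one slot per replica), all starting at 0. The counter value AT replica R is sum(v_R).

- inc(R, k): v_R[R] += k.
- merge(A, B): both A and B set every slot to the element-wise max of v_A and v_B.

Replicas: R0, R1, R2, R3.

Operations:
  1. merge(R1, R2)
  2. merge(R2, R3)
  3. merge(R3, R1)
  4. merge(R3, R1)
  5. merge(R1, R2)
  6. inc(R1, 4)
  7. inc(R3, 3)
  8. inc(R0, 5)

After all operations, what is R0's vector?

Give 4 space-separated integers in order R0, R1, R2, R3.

Op 1: merge R1<->R2 -> R1=(0,0,0,0) R2=(0,0,0,0)
Op 2: merge R2<->R3 -> R2=(0,0,0,0) R3=(0,0,0,0)
Op 3: merge R3<->R1 -> R3=(0,0,0,0) R1=(0,0,0,0)
Op 4: merge R3<->R1 -> R3=(0,0,0,0) R1=(0,0,0,0)
Op 5: merge R1<->R2 -> R1=(0,0,0,0) R2=(0,0,0,0)
Op 6: inc R1 by 4 -> R1=(0,4,0,0) value=4
Op 7: inc R3 by 3 -> R3=(0,0,0,3) value=3
Op 8: inc R0 by 5 -> R0=(5,0,0,0) value=5

Answer: 5 0 0 0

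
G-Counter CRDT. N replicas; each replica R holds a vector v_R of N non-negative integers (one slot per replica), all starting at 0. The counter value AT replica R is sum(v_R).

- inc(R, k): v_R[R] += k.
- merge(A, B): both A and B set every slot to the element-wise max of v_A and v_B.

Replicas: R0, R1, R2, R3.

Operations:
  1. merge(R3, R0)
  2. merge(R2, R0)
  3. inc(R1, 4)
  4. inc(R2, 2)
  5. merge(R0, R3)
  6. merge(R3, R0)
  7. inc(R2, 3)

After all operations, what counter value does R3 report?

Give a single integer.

Answer: 0

Derivation:
Op 1: merge R3<->R0 -> R3=(0,0,0,0) R0=(0,0,0,0)
Op 2: merge R2<->R0 -> R2=(0,0,0,0) R0=(0,0,0,0)
Op 3: inc R1 by 4 -> R1=(0,4,0,0) value=4
Op 4: inc R2 by 2 -> R2=(0,0,2,0) value=2
Op 5: merge R0<->R3 -> R0=(0,0,0,0) R3=(0,0,0,0)
Op 6: merge R3<->R0 -> R3=(0,0,0,0) R0=(0,0,0,0)
Op 7: inc R2 by 3 -> R2=(0,0,5,0) value=5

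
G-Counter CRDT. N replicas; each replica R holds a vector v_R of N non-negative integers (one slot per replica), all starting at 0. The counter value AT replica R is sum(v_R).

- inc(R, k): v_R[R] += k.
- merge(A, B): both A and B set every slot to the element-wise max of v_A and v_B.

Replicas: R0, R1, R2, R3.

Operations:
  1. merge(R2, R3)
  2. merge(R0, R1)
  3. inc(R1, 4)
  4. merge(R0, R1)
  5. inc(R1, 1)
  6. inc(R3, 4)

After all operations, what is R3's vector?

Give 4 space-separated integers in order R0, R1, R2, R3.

Op 1: merge R2<->R3 -> R2=(0,0,0,0) R3=(0,0,0,0)
Op 2: merge R0<->R1 -> R0=(0,0,0,0) R1=(0,0,0,0)
Op 3: inc R1 by 4 -> R1=(0,4,0,0) value=4
Op 4: merge R0<->R1 -> R0=(0,4,0,0) R1=(0,4,0,0)
Op 5: inc R1 by 1 -> R1=(0,5,0,0) value=5
Op 6: inc R3 by 4 -> R3=(0,0,0,4) value=4

Answer: 0 0 0 4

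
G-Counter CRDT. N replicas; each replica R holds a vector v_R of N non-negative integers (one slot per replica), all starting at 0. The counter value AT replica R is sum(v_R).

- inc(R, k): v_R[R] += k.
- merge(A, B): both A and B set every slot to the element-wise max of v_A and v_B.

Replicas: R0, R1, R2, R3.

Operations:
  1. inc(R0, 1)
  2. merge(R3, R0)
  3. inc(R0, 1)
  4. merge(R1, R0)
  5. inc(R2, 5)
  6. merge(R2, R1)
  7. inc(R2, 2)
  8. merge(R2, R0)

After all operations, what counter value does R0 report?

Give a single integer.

Answer: 9

Derivation:
Op 1: inc R0 by 1 -> R0=(1,0,0,0) value=1
Op 2: merge R3<->R0 -> R3=(1,0,0,0) R0=(1,0,0,0)
Op 3: inc R0 by 1 -> R0=(2,0,0,0) value=2
Op 4: merge R1<->R0 -> R1=(2,0,0,0) R0=(2,0,0,0)
Op 5: inc R2 by 5 -> R2=(0,0,5,0) value=5
Op 6: merge R2<->R1 -> R2=(2,0,5,0) R1=(2,0,5,0)
Op 7: inc R2 by 2 -> R2=(2,0,7,0) value=9
Op 8: merge R2<->R0 -> R2=(2,0,7,0) R0=(2,0,7,0)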